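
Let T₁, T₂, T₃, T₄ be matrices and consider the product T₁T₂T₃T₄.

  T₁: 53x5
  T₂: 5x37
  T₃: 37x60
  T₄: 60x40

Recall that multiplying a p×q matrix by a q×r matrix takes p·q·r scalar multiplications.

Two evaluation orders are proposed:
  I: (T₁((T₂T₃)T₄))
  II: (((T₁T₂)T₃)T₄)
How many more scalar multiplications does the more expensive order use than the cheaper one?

Order I = (T₁((T₂T₃)T₄)): (T₂T₃): 5×37 by 37×60 → 5×60, cost 5·37·60 = 11100; ((T₂T₃)T₄): 5×60 by 60×40 → 5×40, cost 5·60·40 = 12000; cumulative 23100; (T₁((T₂T₃)T₄)): 53×5 by 5×40 → 53×40, cost 53·5·40 = 10600; cumulative 33700. Total 33700.
Order II = (((T₁T₂)T₃)T₄): (T₁T₂): 53×5 by 5×37 → 53×37, cost 53·5·37 = 9805; ((T₁T₂)T₃): 53×37 by 37×60 → 53×60, cost 53·37·60 = 117660; cumulative 127465; (((T₁T₂)T₃)T₄): 53×60 by 60×40 → 53×40, cost 53·60·40 = 127200; cumulative 254665. Total 254665.
Difference: |33700 − 254665| = 220965.

220965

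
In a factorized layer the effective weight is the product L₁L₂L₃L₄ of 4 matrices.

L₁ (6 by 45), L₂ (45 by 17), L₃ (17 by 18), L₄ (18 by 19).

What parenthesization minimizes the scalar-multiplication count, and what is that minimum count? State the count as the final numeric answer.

Adjacent pairs: L₁L₂ = 6·45·17 = 4590; L₂L₃ = 45·17·18 = 13770; L₃L₄ = 17·18·19 = 5814.
Length 3: L₁..L₃: k=1: 0+13770+6·45·18=18630; k=2: 4590+0+6·17·18=6426 → min 6426 | L₂..L₄: k=2: 0+5814+45·17·19=20349; k=3: 13770+0+45·18·19=29160 → min 20349.
Length 4: L₁..L₄: k=1: 0+20349+6·45·19=25479; k=2: 4590+5814+6·17·19=12342; k=3: 6426+0+6·18·19=8478 → min 8478.
Optimal parenthesization: (((L₁L₂)L₃)L₄) with cost 8478.

8478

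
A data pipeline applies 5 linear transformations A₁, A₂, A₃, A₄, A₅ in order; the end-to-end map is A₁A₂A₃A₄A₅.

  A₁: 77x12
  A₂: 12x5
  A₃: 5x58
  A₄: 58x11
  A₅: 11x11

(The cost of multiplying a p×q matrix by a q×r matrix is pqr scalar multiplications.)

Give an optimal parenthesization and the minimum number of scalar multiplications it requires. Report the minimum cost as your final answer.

12650

Adjacent pairs: A₁A₂ = 77·12·5 = 4620; A₂A₃ = 12·5·58 = 3480; A₃A₄ = 5·58·11 = 3190; A₄A₅ = 58·11·11 = 7018.
Length 3: A₁..A₃: k=1: 0+3480+77·12·58=57072; k=2: 4620+0+77·5·58=26950 → min 26950 | A₂..A₄: k=2: 0+3190+12·5·11=3850; k=3: 3480+0+12·58·11=11136 → min 3850 | A₃..A₅: k=3: 0+7018+5·58·11=10208; k=4: 3190+0+5·11·11=3795 → min 3795.
Length 4: A₁..A₄: k=1: 0+3850+77·12·11=14014; k=2: 4620+3190+77·5·11=12045; k=3: 26950+0+77·58·11=76076 → min 12045 | A₂..A₅: k=2: 0+3795+12·5·11=4455; k=3: 3480+7018+12·58·11=18154; k=4: 3850+0+12·11·11=5302 → min 4455.
Length 5: A₁..A₅: k=1: 0+4455+77·12·11=14619; k=2: 4620+3795+77·5·11=12650; k=3: 26950+7018+77·58·11=83094; k=4: 12045+0+77·11·11=21362 → min 12650.
Optimal parenthesization: ((A₁A₂)((A₃A₄)A₅)) with cost 12650.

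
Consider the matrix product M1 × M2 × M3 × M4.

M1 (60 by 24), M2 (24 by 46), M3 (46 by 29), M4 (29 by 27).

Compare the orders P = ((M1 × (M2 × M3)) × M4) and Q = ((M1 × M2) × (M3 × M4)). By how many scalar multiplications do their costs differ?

Order P = ((M1 × (M2 × M3)) × M4): (M2 × M3): 24×46 by 46×29 → 24×29, cost 24·46·29 = 32016; (M1 × (M2 × M3)): 60×24 by 24×29 → 60×29, cost 60·24·29 = 41760; cumulative 73776; ((M1 × (M2 × M3)) × M4): 60×29 by 29×27 → 60×27, cost 60·29·27 = 46980; cumulative 120756. Total 120756.
Order Q = ((M1 × M2) × (M3 × M4)): (M1 × M2): 60×24 by 24×46 → 60×46, cost 60·24·46 = 66240; (M3 × M4): 46×29 by 29×27 → 46×27, cost 46·29·27 = 36018; ((M1 × M2) × (M3 × M4)): 60×46 by 46×27 → 60×27, cost 60·46·27 = 74520; cumulative 176778. Total 176778.
Difference: |120756 − 176778| = 56022.

56022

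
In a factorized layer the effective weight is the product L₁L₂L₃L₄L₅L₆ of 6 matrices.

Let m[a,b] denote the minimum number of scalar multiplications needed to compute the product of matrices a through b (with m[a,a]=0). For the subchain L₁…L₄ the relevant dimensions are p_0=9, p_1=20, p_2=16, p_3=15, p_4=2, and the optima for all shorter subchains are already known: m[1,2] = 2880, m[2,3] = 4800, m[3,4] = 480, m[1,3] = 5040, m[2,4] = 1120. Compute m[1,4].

1480

m[1,4] = min over k∈[1,3] of m[1,k]+m[k+1,4]+p_{0}·p_k·p_{4}.
k=1: 0 + 1120 + 9·20·2 = 1480; k=2: 2880 + 480 + 9·16·2 = 3648; k=3: 5040 + 0 + 9·15·2 = 5310.
Minimum: 1480 at k=1.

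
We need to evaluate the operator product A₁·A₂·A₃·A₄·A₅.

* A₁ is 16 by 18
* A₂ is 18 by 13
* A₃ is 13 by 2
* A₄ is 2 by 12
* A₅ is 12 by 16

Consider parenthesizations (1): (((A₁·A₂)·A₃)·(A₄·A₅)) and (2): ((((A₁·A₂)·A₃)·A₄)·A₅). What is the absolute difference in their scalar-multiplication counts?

Order (1) = (((A₁·A₂)·A₃)·(A₄·A₅)): (A₁·A₂): 16×18 by 18×13 → 16×13, cost 16·18·13 = 3744; ((A₁·A₂)·A₃): 16×13 by 13×2 → 16×2, cost 16·13·2 = 416; cumulative 4160; (A₄·A₅): 2×12 by 12×16 → 2×16, cost 2·12·16 = 384; (((A₁·A₂)·A₃)·(A₄·A₅)): 16×2 by 2×16 → 16×16, cost 16·2·16 = 512; cumulative 5056. Total 5056.
Order (2) = ((((A₁·A₂)·A₃)·A₄)·A₅): (A₁·A₂): 16×18 by 18×13 → 16×13, cost 16·18·13 = 3744; ((A₁·A₂)·A₃): 16×13 by 13×2 → 16×2, cost 16·13·2 = 416; cumulative 4160; (((A₁·A₂)·A₃)·A₄): 16×2 by 2×12 → 16×12, cost 16·2·12 = 384; cumulative 4544; ((((A₁·A₂)·A₃)·A₄)·A₅): 16×12 by 12×16 → 16×16, cost 16·12·16 = 3072; cumulative 7616. Total 7616.
Difference: |5056 − 7616| = 2560.

2560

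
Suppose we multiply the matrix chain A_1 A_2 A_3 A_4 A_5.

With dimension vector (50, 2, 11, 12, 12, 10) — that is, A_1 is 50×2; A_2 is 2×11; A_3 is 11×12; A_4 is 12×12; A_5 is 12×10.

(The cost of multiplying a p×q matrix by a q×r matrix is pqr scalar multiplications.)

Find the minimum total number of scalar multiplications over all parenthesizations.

Adjacent pairs: A_1A_2 = 50·2·11 = 1100; A_2A_3 = 2·11·12 = 264; A_3A_4 = 11·12·12 = 1584; A_4A_5 = 12·12·10 = 1440.
Length 3: A_1..A_3: k=1: 0+264+50·2·12=1464; k=2: 1100+0+50·11·12=7700 → min 1464 | A_2..A_4: k=2: 0+1584+2·11·12=1848; k=3: 264+0+2·12·12=552 → min 552 | A_3..A_5: k=3: 0+1440+11·12·10=2760; k=4: 1584+0+11·12·10=2904 → min 2760.
Length 4: A_1..A_4: k=1: 0+552+50·2·12=1752; k=2: 1100+1584+50·11·12=9284; k=3: 1464+0+50·12·12=8664 → min 1752 | A_2..A_5: k=2: 0+2760+2·11·10=2980; k=3: 264+1440+2·12·10=1944; k=4: 552+0+2·12·10=792 → min 792.
Length 5: A_1..A_5: k=1: 0+792+50·2·10=1792; k=2: 1100+2760+50·11·10=9360; k=3: 1464+1440+50·12·10=8904; k=4: 1752+0+50·12·10=7752 → min 1792.
Optimal order: (A_1 (((A_2 A_3) A_4) A_5)) with cost 1792.

1792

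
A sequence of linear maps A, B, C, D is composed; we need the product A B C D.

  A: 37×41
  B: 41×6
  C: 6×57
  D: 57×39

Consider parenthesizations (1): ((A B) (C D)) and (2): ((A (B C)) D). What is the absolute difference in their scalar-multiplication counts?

Order (1) = ((A B) (C D)): (A B): 37×41 by 41×6 → 37×6, cost 37·41·6 = 9102; (C D): 6×57 by 57×39 → 6×39, cost 6·57·39 = 13338; ((A B) (C D)): 37×6 by 6×39 → 37×39, cost 37·6·39 = 8658; cumulative 31098. Total 31098.
Order (2) = ((A (B C)) D): (B C): 41×6 by 6×57 → 41×57, cost 41·6·57 = 14022; (A (B C)): 37×41 by 41×57 → 37×57, cost 37·41·57 = 86469; cumulative 100491; ((A (B C)) D): 37×57 by 57×39 → 37×39, cost 37·57·39 = 82251; cumulative 182742. Total 182742.
Difference: |31098 − 182742| = 151644.

151644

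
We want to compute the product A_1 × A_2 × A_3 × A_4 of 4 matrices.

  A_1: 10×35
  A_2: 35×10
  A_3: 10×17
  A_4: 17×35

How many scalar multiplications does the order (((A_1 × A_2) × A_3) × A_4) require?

11150

(A_1 × A_2): 10×35 by 35×10 → 10×10, cost 10·35·10 = 3500
((A_1 × A_2) × A_3): 10×10 by 10×17 → 10×17, cost 10·10·17 = 1700; cumulative 5200
(((A_1 × A_2) × A_3) × A_4): 10×17 by 17×35 → 10×35, cost 10·17·35 = 5950; cumulative 11150
Total: 11150 scalar multiplications.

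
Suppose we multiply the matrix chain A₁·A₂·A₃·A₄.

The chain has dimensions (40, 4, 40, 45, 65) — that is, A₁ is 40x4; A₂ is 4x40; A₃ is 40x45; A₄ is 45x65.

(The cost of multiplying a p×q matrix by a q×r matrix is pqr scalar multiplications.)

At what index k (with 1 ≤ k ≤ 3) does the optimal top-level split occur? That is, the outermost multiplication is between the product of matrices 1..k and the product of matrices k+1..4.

Adjacent pairs: A₁A₂ = 40·4·40 = 6400; A₂A₃ = 4·40·45 = 7200; A₃A₄ = 40·45·65 = 117000.
Length 3: A₁..A₃: k=1: 0+7200+40·4·45=14400; k=2: 6400+0+40·40·45=78400 → min 14400 | A₂..A₄: k=2: 0+117000+4·40·65=127400; k=3: 7200+0+4·45·65=18900 → min 18900.
Top-level splits: k=1: (A₁..A₁)·(A₂..A₄) → 0+18900+40·4·65 = 29300; k=2: (A₁..A₂)·(A₃..A₄) → 6400+117000+40·40·65 = 227400; k=3: (A₁..A₃)·(A₄..A₄) → 14400+0+40·45·65 = 131400.
Best split is after A₁, i.e. k = 1.

1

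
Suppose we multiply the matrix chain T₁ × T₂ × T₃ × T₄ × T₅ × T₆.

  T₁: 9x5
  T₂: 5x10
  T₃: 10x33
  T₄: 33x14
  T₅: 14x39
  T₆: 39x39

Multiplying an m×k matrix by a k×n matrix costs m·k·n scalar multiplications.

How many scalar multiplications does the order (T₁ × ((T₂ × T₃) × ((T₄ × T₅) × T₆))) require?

(T₂ × T₃): 5×10 by 10×33 → 5×33, cost 5·10·33 = 1650
(T₄ × T₅): 33×14 by 14×39 → 33×39, cost 33·14·39 = 18018
((T₄ × T₅) × T₆): 33×39 by 39×39 → 33×39, cost 33·39·39 = 50193; cumulative 68211
((T₂ × T₃) × ((T₄ × T₅) × T₆)): 5×33 by 33×39 → 5×39, cost 5·33·39 = 6435; cumulative 76296
(T₁ × ((T₂ × T₃) × ((T₄ × T₅) × T₆))): 9×5 by 5×39 → 9×39, cost 9·5·39 = 1755; cumulative 78051
Total: 78051 scalar multiplications.

78051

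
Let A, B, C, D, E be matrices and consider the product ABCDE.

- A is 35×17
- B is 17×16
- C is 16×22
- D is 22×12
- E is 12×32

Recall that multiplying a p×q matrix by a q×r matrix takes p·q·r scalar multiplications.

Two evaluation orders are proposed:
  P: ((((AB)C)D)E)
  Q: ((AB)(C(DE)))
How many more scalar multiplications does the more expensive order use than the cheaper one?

2632

Order P = ((((AB)C)D)E): (AB): 35×17 by 17×16 → 35×16, cost 35·17·16 = 9520; ((AB)C): 35×16 by 16×22 → 35×22, cost 35·16·22 = 12320; cumulative 21840; (((AB)C)D): 35×22 by 22×12 → 35×12, cost 35·22·12 = 9240; cumulative 31080; ((((AB)C)D)E): 35×12 by 12×32 → 35×32, cost 35·12·32 = 13440; cumulative 44520. Total 44520.
Order Q = ((AB)(C(DE))): (AB): 35×17 by 17×16 → 35×16, cost 35·17·16 = 9520; (DE): 22×12 by 12×32 → 22×32, cost 22·12·32 = 8448; (C(DE)): 16×22 by 22×32 → 16×32, cost 16·22·32 = 11264; cumulative 19712; ((AB)(C(DE))): 35×16 by 16×32 → 35×32, cost 35·16·32 = 17920; cumulative 47152. Total 47152.
Difference: |44520 − 47152| = 2632.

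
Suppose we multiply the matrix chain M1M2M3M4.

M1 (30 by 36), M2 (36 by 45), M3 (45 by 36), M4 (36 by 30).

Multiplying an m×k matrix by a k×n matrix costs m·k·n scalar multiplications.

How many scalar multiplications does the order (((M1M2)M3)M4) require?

129600

(M1M2): 30×36 by 36×45 → 30×45, cost 30·36·45 = 48600
((M1M2)M3): 30×45 by 45×36 → 30×36, cost 30·45·36 = 48600; cumulative 97200
(((M1M2)M3)M4): 30×36 by 36×30 → 30×30, cost 30·36·30 = 32400; cumulative 129600
Total: 129600 scalar multiplications.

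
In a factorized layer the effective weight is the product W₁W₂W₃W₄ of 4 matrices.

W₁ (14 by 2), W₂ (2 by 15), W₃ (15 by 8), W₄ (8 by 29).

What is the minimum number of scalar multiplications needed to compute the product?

1516

Adjacent pairs: W₁W₂ = 14·2·15 = 420; W₂W₃ = 2·15·8 = 240; W₃W₄ = 15·8·29 = 3480.
Length 3: W₁..W₃: k=1: 0+240+14·2·8=464; k=2: 420+0+14·15·8=2100 → min 464 | W₂..W₄: k=2: 0+3480+2·15·29=4350; k=3: 240+0+2·8·29=704 → min 704.
Length 4: W₁..W₄: k=1: 0+704+14·2·29=1516; k=2: 420+3480+14·15·29=9990; k=3: 464+0+14·8·29=3712 → min 1516.
Optimal order: (W₁((W₂W₃)W₄)) with cost 1516.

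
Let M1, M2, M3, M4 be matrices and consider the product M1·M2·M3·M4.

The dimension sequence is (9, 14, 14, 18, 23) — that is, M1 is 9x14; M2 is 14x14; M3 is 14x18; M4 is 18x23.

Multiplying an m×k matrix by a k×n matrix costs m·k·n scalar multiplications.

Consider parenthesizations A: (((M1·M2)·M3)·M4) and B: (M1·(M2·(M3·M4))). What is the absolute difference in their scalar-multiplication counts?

Order A = (((M1·M2)·M3)·M4): (M1·M2): 9×14 by 14×14 → 9×14, cost 9·14·14 = 1764; ((M1·M2)·M3): 9×14 by 14×18 → 9×18, cost 9·14·18 = 2268; cumulative 4032; (((M1·M2)·M3)·M4): 9×18 by 18×23 → 9×23, cost 9·18·23 = 3726; cumulative 7758. Total 7758.
Order B = (M1·(M2·(M3·M4))): (M3·M4): 14×18 by 18×23 → 14×23, cost 14·18·23 = 5796; (M2·(M3·M4)): 14×14 by 14×23 → 14×23, cost 14·14·23 = 4508; cumulative 10304; (M1·(M2·(M3·M4))): 9×14 by 14×23 → 9×23, cost 9·14·23 = 2898; cumulative 13202. Total 13202.
Difference: |7758 − 13202| = 5444.

5444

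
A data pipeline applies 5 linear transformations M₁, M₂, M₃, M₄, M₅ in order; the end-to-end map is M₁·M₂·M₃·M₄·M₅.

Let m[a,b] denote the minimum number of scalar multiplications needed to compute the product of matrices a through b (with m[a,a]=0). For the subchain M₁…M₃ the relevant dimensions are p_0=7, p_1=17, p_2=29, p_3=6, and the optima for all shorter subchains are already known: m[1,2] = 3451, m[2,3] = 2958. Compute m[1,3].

3672

m[1,3] = min over k∈[1,2] of m[1,k]+m[k+1,3]+p_{0}·p_k·p_{3}.
k=1: 0 + 2958 + 7·17·6 = 3672; k=2: 3451 + 0 + 7·29·6 = 4669.
Minimum: 3672 at k=1.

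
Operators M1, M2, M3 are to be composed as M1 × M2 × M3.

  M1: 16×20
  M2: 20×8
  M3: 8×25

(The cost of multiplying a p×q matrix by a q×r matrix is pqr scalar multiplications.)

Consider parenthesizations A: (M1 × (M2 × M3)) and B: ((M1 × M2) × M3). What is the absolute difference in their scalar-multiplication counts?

Order A = (M1 × (M2 × M3)): (M2 × M3): 20×8 by 8×25 → 20×25, cost 20·8·25 = 4000; (M1 × (M2 × M3)): 16×20 by 20×25 → 16×25, cost 16·20·25 = 8000; cumulative 12000. Total 12000.
Order B = ((M1 × M2) × M3): (M1 × M2): 16×20 by 20×8 → 16×8, cost 16·20·8 = 2560; ((M1 × M2) × M3): 16×8 by 8×25 → 16×25, cost 16·8·25 = 3200; cumulative 5760. Total 5760.
Difference: |12000 − 5760| = 6240.

6240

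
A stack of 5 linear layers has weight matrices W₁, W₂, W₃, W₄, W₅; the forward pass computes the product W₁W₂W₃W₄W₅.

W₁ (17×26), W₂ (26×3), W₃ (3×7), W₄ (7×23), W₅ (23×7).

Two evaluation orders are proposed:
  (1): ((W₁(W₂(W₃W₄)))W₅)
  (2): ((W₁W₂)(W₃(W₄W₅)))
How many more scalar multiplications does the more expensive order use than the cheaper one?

12223

Order (1) = ((W₁(W₂(W₃W₄)))W₅): (W₃W₄): 3×7 by 7×23 → 3×23, cost 3·7·23 = 483; (W₂(W₃W₄)): 26×3 by 3×23 → 26×23, cost 26·3·23 = 1794; cumulative 2277; (W₁(W₂(W₃W₄))): 17×26 by 26×23 → 17×23, cost 17·26·23 = 10166; cumulative 12443; ((W₁(W₂(W₃W₄)))W₅): 17×23 by 23×7 → 17×7, cost 17·23·7 = 2737; cumulative 15180. Total 15180.
Order (2) = ((W₁W₂)(W₃(W₄W₅))): (W₁W₂): 17×26 by 26×3 → 17×3, cost 17·26·3 = 1326; (W₄W₅): 7×23 by 23×7 → 7×7, cost 7·23·7 = 1127; (W₃(W₄W₅)): 3×7 by 7×7 → 3×7, cost 3·7·7 = 147; cumulative 1274; ((W₁W₂)(W₃(W₄W₅))): 17×3 by 3×7 → 17×7, cost 17·3·7 = 357; cumulative 2957. Total 2957.
Difference: |15180 − 2957| = 12223.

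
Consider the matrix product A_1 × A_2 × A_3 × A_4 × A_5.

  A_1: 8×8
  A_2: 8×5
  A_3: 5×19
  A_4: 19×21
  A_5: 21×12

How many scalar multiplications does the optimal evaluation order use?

Adjacent pairs: A_1A_2 = 8·8·5 = 320; A_2A_3 = 8·5·19 = 760; A_3A_4 = 5·19·21 = 1995; A_4A_5 = 19·21·12 = 4788.
Length 3: A_1..A_3: k=1: 0+760+8·8·19=1976; k=2: 320+0+8·5·19=1080 → min 1080 | A_2..A_4: k=2: 0+1995+8·5·21=2835; k=3: 760+0+8·19·21=3952 → min 2835 | A_3..A_5: k=3: 0+4788+5·19·12=5928; k=4: 1995+0+5·21·12=3255 → min 3255.
Length 4: A_1..A_4: k=1: 0+2835+8·8·21=4179; k=2: 320+1995+8·5·21=3155; k=3: 1080+0+8·19·21=4272 → min 3155 | A_2..A_5: k=2: 0+3255+8·5·12=3735; k=3: 760+4788+8·19·12=7372; k=4: 2835+0+8·21·12=4851 → min 3735.
Length 5: A_1..A_5: k=1: 0+3735+8·8·12=4503; k=2: 320+3255+8·5·12=4055; k=3: 1080+4788+8·19·12=7692; k=4: 3155+0+8·21·12=5171 → min 4055.
Optimal order: ((A_1 × A_2) × ((A_3 × A_4) × A_5)) with cost 4055.

4055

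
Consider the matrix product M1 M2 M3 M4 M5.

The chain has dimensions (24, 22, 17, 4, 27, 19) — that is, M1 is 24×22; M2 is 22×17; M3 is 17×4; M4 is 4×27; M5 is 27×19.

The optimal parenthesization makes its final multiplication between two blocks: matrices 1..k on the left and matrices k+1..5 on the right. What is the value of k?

3

Adjacent pairs: M1M2 = 24·22·17 = 8976; M2M3 = 22·17·4 = 1496; M3M4 = 17·4·27 = 1836; M4M5 = 4·27·19 = 2052.
Length 3: M1..M3: k=1: 0+1496+24·22·4=3608; k=2: 8976+0+24·17·4=10608 → min 3608 | M2..M4: k=2: 0+1836+22·17·27=11934; k=3: 1496+0+22·4·27=3872 → min 3872 | M3..M5: k=3: 0+2052+17·4·19=3344; k=4: 1836+0+17·27·19=10557 → min 3344.
Length 4: M1..M4: k=1: 0+3872+24·22·27=18128; k=2: 8976+1836+24·17·27=21828; k=3: 3608+0+24·4·27=6200 → min 6200 | M2..M5: k=2: 0+3344+22·17·19=10450; k=3: 1496+2052+22·4·19=5220; k=4: 3872+0+22·27·19=15158 → min 5220.
Top-level splits: k=1: (M1..M1)·(M2..M5) → 0+5220+24·22·19 = 15252; k=2: (M1..M2)·(M3..M5) → 8976+3344+24·17·19 = 20072; k=3: (M1..M3)·(M4..M5) → 3608+2052+24·4·19 = 7484; k=4: (M1..M4)·(M5..M5) → 6200+0+24·27·19 = 18512.
Best split is after M3, i.e. k = 3.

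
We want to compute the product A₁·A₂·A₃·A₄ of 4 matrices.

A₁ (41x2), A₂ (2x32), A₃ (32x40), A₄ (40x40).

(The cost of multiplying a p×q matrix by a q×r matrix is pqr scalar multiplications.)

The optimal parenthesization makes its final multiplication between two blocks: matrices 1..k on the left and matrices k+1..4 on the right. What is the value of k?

Adjacent pairs: A₁A₂ = 41·2·32 = 2624; A₂A₃ = 2·32·40 = 2560; A₃A₄ = 32·40·40 = 51200.
Length 3: A₁..A₃: k=1: 0+2560+41·2·40=5840; k=2: 2624+0+41·32·40=55104 → min 5840 | A₂..A₄: k=2: 0+51200+2·32·40=53760; k=3: 2560+0+2·40·40=5760 → min 5760.
Top-level splits: k=1: (A₁..A₁)·(A₂..A₄) → 0+5760+41·2·40 = 9040; k=2: (A₁..A₂)·(A₃..A₄) → 2624+51200+41·32·40 = 106304; k=3: (A₁..A₃)·(A₄..A₄) → 5840+0+41·40·40 = 71440.
Best split is after A₁, i.e. k = 1.

1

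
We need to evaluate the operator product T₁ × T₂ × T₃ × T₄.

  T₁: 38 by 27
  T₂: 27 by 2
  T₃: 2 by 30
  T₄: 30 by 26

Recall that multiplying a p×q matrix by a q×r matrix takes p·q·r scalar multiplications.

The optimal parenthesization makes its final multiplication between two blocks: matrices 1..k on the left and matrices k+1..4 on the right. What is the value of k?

2

Adjacent pairs: T₁T₂ = 38·27·2 = 2052; T₂T₃ = 27·2·30 = 1620; T₃T₄ = 2·30·26 = 1560.
Length 3: T₁..T₃: k=1: 0+1620+38·27·30=32400; k=2: 2052+0+38·2·30=4332 → min 4332 | T₂..T₄: k=2: 0+1560+27·2·26=2964; k=3: 1620+0+27·30·26=22680 → min 2964.
Top-level splits: k=1: (T₁..T₁)·(T₂..T₄) → 0+2964+38·27·26 = 29640; k=2: (T₁..T₂)·(T₃..T₄) → 2052+1560+38·2·26 = 5588; k=3: (T₁..T₃)·(T₄..T₄) → 4332+0+38·30·26 = 33972.
Best split is after T₂, i.e. k = 2.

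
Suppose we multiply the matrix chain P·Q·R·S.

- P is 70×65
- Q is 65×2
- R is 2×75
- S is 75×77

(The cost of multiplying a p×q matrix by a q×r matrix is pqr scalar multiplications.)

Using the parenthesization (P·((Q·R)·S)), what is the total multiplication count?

735475

(Q·R): 65×2 by 2×75 → 65×75, cost 65·2·75 = 9750
((Q·R)·S): 65×75 by 75×77 → 65×77, cost 65·75·77 = 375375; cumulative 385125
(P·((Q·R)·S)): 70×65 by 65×77 → 70×77, cost 70·65·77 = 350350; cumulative 735475
Total: 735475 scalar multiplications.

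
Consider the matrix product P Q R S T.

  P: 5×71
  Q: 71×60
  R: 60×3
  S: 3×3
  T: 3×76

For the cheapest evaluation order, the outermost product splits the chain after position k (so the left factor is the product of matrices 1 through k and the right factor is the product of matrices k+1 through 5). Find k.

4

Adjacent pairs: PQ = 5·71·60 = 21300; QR = 71·60·3 = 12780; RS = 60·3·3 = 540; ST = 3·3·76 = 684.
Length 3: P..R: k=1: 0+12780+5·71·3=13845; k=2: 21300+0+5·60·3=22200 → min 13845 | Q..S: k=2: 0+540+71·60·3=13320; k=3: 12780+0+71·3·3=13419 → min 13320 | R..T: k=3: 0+684+60·3·76=14364; k=4: 540+0+60·3·76=14220 → min 14220.
Length 4: P..S: k=1: 0+13320+5·71·3=14385; k=2: 21300+540+5·60·3=22740; k=3: 13845+0+5·3·3=13890 → min 13890 | Q..T: k=2: 0+14220+71·60·76=337980; k=3: 12780+684+71·3·76=29652; k=4: 13320+0+71·3·76=29508 → min 29508.
Top-level splits: k=1: (P..P)·(Q..T) → 0+29508+5·71·76 = 56488; k=2: (P..Q)·(R..T) → 21300+14220+5·60·76 = 58320; k=3: (P..R)·(S..T) → 13845+684+5·3·76 = 15669; k=4: (P..S)·(T..T) → 13890+0+5·3·76 = 15030.
Best split is after S, i.e. k = 4.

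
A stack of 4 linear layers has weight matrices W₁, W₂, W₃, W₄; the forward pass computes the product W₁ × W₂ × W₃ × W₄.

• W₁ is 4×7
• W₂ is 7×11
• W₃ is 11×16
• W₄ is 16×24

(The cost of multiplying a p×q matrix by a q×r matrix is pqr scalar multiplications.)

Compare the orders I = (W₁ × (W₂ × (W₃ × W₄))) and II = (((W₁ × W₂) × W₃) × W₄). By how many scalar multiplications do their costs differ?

Order I = (W₁ × (W₂ × (W₃ × W₄))): (W₃ × W₄): 11×16 by 16×24 → 11×24, cost 11·16·24 = 4224; (W₂ × (W₃ × W₄)): 7×11 by 11×24 → 7×24, cost 7·11·24 = 1848; cumulative 6072; (W₁ × (W₂ × (W₃ × W₄))): 4×7 by 7×24 → 4×24, cost 4·7·24 = 672; cumulative 6744. Total 6744.
Order II = (((W₁ × W₂) × W₃) × W₄): (W₁ × W₂): 4×7 by 7×11 → 4×11, cost 4·7·11 = 308; ((W₁ × W₂) × W₃): 4×11 by 11×16 → 4×16, cost 4·11·16 = 704; cumulative 1012; (((W₁ × W₂) × W₃) × W₄): 4×16 by 16×24 → 4×24, cost 4·16·24 = 1536; cumulative 2548. Total 2548.
Difference: |6744 − 2548| = 4196.

4196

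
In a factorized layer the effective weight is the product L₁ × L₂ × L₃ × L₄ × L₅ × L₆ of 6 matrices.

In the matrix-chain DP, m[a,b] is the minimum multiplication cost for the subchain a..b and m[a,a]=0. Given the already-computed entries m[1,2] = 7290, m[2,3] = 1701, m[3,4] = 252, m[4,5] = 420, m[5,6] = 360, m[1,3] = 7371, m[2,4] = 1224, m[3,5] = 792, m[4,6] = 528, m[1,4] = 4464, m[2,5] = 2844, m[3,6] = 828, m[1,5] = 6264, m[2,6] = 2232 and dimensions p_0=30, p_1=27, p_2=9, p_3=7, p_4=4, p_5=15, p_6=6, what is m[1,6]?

5544

m[1,6] = min over k∈[1,5] of m[1,k]+m[k+1,6]+p_{0}·p_k·p_{6}.
k=1: 0 + 2232 + 30·27·6 = 7092; k=2: 7290 + 828 + 30·9·6 = 9738; k=3: 7371 + 528 + 30·7·6 = 9159; k=4: 4464 + 360 + 30·4·6 = 5544; k=5: 6264 + 0 + 30·15·6 = 8964.
Minimum: 5544 at k=4.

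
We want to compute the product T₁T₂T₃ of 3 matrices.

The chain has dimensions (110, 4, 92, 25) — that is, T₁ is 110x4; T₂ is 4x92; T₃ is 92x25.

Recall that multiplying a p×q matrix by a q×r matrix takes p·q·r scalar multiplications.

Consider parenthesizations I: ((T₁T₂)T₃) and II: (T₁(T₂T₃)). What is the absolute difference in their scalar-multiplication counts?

273280

Order I = ((T₁T₂)T₃): (T₁T₂): 110×4 by 4×92 → 110×92, cost 110·4·92 = 40480; ((T₁T₂)T₃): 110×92 by 92×25 → 110×25, cost 110·92·25 = 253000; cumulative 293480. Total 293480.
Order II = (T₁(T₂T₃)): (T₂T₃): 4×92 by 92×25 → 4×25, cost 4·92·25 = 9200; (T₁(T₂T₃)): 110×4 by 4×25 → 110×25, cost 110·4·25 = 11000; cumulative 20200. Total 20200.
Difference: |293480 − 20200| = 273280.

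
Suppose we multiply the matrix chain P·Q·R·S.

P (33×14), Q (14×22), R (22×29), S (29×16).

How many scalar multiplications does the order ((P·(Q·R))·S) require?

(Q·R): 14×22 by 22×29 → 14×29, cost 14·22·29 = 8932
(P·(Q·R)): 33×14 by 14×29 → 33×29, cost 33·14·29 = 13398; cumulative 22330
((P·(Q·R))·S): 33×29 by 29×16 → 33×16, cost 33·29·16 = 15312; cumulative 37642
Total: 37642 scalar multiplications.

37642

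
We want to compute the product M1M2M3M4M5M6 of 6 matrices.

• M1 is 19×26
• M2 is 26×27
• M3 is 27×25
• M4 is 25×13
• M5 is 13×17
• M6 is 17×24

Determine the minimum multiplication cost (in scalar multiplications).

35555

Adjacent pairs: M1M2 = 19·26·27 = 13338; M2M3 = 26·27·25 = 17550; M3M4 = 27·25·13 = 8775; M4M5 = 25·13·17 = 5525; M5M6 = 13·17·24 = 5304.
Length 3: M1..M3: k=1: 0+17550+19·26·25=29900; k=2: 13338+0+19·27·25=26163 → min 26163 | M2..M4: k=2: 0+8775+26·27·13=17901; k=3: 17550+0+26·25·13=26000 → min 17901 | M3..M5: k=3: 0+5525+27·25·17=17000; k=4: 8775+0+27·13·17=14742 → min 14742 | M4..M6: k=4: 0+5304+25·13·24=13104; k=5: 5525+0+25·17·24=15725 → min 13104.
Length 4: M1..M4: k=1: 0+17901+19·26·13=24323; k=2: 13338+8775+19·27·13=28782; k=3: 26163+0+19·25·13=32338 → min 24323 | M2..M5: k=2: 0+14742+26·27·17=26676; k=3: 17550+5525+26·25·17=34125; k=4: 17901+0+26·13·17=23647 → min 23647 | M3..M6: k=3: 0+13104+27·25·24=29304; k=4: 8775+5304+27·13·24=22503; k=5: 14742+0+27·17·24=25758 → min 22503.
Length 5: M1..M5: k=1: 0+23647+19·26·17=32045; k=2: 13338+14742+19·27·17=36801; k=3: 26163+5525+19·25·17=39763; k=4: 24323+0+19·13·17=28522 → min 28522 | M2..M6: k=2: 0+22503+26·27·24=39351; k=3: 17550+13104+26·25·24=46254; k=4: 17901+5304+26·13·24=31317; k=5: 23647+0+26·17·24=34255 → min 31317.
Length 6: M1..M6: k=1: 0+31317+19·26·24=43173; k=2: 13338+22503+19·27·24=48153; k=3: 26163+13104+19·25·24=50667; k=4: 24323+5304+19·13·24=35555; k=5: 28522+0+19·17·24=36274 → min 35555.
Optimal order: ((M1(M2(M3M4)))(M5M6)) with cost 35555.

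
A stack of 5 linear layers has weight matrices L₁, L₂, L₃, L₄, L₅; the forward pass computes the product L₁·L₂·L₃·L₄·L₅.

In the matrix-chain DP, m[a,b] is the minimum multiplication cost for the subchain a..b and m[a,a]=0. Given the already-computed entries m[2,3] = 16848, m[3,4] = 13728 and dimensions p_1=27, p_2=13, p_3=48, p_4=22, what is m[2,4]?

21450

m[2,4] = min over k∈[2,3] of m[2,k]+m[k+1,4]+p_{1}·p_k·p_{4}.
k=2: 0 + 13728 + 27·13·22 = 21450; k=3: 16848 + 0 + 27·48·22 = 45360.
Minimum: 21450 at k=2.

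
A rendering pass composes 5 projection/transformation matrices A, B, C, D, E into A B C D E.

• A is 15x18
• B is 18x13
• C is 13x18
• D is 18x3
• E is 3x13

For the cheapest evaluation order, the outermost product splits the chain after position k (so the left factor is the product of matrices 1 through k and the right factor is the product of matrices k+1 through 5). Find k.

Adjacent pairs: AB = 15·18·13 = 3510; BC = 18·13·18 = 4212; CD = 13·18·3 = 702; DE = 18·3·13 = 702.
Length 3: A..C: k=1: 0+4212+15·18·18=9072; k=2: 3510+0+15·13·18=7020 → min 7020 | B..D: k=2: 0+702+18·13·3=1404; k=3: 4212+0+18·18·3=5184 → min 1404 | C..E: k=3: 0+702+13·18·13=3744; k=4: 702+0+13·3·13=1209 → min 1209.
Length 4: A..D: k=1: 0+1404+15·18·3=2214; k=2: 3510+702+15·13·3=4797; k=3: 7020+0+15·18·3=7830 → min 2214 | B..E: k=2: 0+1209+18·13·13=4251; k=3: 4212+702+18·18·13=9126; k=4: 1404+0+18·3·13=2106 → min 2106.
Top-level splits: k=1: (A..A)·(B..E) → 0+2106+15·18·13 = 5616; k=2: (A..B)·(C..E) → 3510+1209+15·13·13 = 7254; k=3: (A..C)·(D..E) → 7020+702+15·18·13 = 11232; k=4: (A..D)·(E..E) → 2214+0+15·3·13 = 2799.
Best split is after D, i.e. k = 4.

4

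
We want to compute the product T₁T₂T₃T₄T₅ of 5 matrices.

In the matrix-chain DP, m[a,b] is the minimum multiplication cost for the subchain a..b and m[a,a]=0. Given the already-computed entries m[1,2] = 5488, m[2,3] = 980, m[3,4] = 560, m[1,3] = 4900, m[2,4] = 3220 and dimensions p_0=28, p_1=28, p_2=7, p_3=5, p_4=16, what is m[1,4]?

m[1,4] = min over k∈[1,3] of m[1,k]+m[k+1,4]+p_{0}·p_k·p_{4}.
k=1: 0 + 3220 + 28·28·16 = 15764; k=2: 5488 + 560 + 28·7·16 = 9184; k=3: 4900 + 0 + 28·5·16 = 7140.
Minimum: 7140 at k=3.

7140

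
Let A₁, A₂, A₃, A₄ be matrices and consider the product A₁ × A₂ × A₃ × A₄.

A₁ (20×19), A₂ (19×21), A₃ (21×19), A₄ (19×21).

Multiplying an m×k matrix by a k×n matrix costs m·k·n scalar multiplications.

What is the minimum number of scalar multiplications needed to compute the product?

Adjacent pairs: A₁A₂ = 20·19·21 = 7980; A₂A₃ = 19·21·19 = 7581; A₃A₄ = 21·19·21 = 8379.
Length 3: A₁..A₃: k=1: 0+7581+20·19·19=14801; k=2: 7980+0+20·21·19=15960 → min 14801 | A₂..A₄: k=2: 0+8379+19·21·21=16758; k=3: 7581+0+19·19·21=15162 → min 15162.
Length 4: A₁..A₄: k=1: 0+15162+20·19·21=23142; k=2: 7980+8379+20·21·21=25179; k=3: 14801+0+20·19·21=22781 → min 22781.
Optimal order: ((A₁ × (A₂ × A₃)) × A₄) with cost 22781.

22781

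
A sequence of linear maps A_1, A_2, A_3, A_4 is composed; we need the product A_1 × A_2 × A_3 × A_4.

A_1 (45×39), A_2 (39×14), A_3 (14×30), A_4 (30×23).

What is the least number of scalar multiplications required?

48720

Adjacent pairs: A_1A_2 = 45·39·14 = 24570; A_2A_3 = 39·14·30 = 16380; A_3A_4 = 14·30·23 = 9660.
Length 3: A_1..A_3: k=1: 0+16380+45·39·30=69030; k=2: 24570+0+45·14·30=43470 → min 43470 | A_2..A_4: k=2: 0+9660+39·14·23=22218; k=3: 16380+0+39·30·23=43290 → min 22218.
Length 4: A_1..A_4: k=1: 0+22218+45·39·23=62583; k=2: 24570+9660+45·14·23=48720; k=3: 43470+0+45·30·23=74520 → min 48720.
Optimal order: ((A_1 × A_2) × (A_3 × A_4)) with cost 48720.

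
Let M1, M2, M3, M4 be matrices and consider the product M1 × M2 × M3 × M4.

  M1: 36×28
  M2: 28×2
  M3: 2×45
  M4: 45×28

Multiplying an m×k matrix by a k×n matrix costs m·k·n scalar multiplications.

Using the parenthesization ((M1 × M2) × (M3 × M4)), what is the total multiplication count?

(M1 × M2): 36×28 by 28×2 → 36×2, cost 36·28·2 = 2016
(M3 × M4): 2×45 by 45×28 → 2×28, cost 2·45·28 = 2520
((M1 × M2) × (M3 × M4)): 36×2 by 2×28 → 36×28, cost 36·2·28 = 2016; cumulative 6552
Total: 6552 scalar multiplications.

6552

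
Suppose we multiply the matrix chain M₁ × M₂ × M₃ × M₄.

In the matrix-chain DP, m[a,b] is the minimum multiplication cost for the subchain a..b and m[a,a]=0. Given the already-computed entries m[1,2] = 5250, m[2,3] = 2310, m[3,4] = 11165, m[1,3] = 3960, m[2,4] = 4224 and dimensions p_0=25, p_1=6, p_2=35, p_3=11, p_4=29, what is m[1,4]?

m[1,4] = min over k∈[1,3] of m[1,k]+m[k+1,4]+p_{0}·p_k·p_{4}.
k=1: 0 + 4224 + 25·6·29 = 8574; k=2: 5250 + 11165 + 25·35·29 = 41790; k=3: 3960 + 0 + 25·11·29 = 11935.
Minimum: 8574 at k=1.

8574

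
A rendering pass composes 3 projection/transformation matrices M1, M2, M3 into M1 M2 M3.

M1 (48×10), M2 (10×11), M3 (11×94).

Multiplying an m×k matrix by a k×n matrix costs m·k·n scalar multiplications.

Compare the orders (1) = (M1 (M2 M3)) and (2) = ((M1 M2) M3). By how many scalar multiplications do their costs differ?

548

Order (1) = (M1 (M2 M3)): (M2 M3): 10×11 by 11×94 → 10×94, cost 10·11·94 = 10340; (M1 (M2 M3)): 48×10 by 10×94 → 48×94, cost 48·10·94 = 45120; cumulative 55460. Total 55460.
Order (2) = ((M1 M2) M3): (M1 M2): 48×10 by 10×11 → 48×11, cost 48·10·11 = 5280; ((M1 M2) M3): 48×11 by 11×94 → 48×94, cost 48·11·94 = 49632; cumulative 54912. Total 54912.
Difference: |55460 − 54912| = 548.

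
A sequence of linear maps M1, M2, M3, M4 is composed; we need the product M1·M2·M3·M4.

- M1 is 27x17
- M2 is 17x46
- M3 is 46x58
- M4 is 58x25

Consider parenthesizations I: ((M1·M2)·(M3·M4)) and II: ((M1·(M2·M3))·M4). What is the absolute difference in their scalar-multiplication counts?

7736

Order I = ((M1·M2)·(M3·M4)): (M1·M2): 27×17 by 17×46 → 27×46, cost 27·17·46 = 21114; (M3·M4): 46×58 by 58×25 → 46×25, cost 46·58·25 = 66700; ((M1·M2)·(M3·M4)): 27×46 by 46×25 → 27×25, cost 27·46·25 = 31050; cumulative 118864. Total 118864.
Order II = ((M1·(M2·M3))·M4): (M2·M3): 17×46 by 46×58 → 17×58, cost 17·46·58 = 45356; (M1·(M2·M3)): 27×17 by 17×58 → 27×58, cost 27·17·58 = 26622; cumulative 71978; ((M1·(M2·M3))·M4): 27×58 by 58×25 → 27×25, cost 27·58·25 = 39150; cumulative 111128. Total 111128.
Difference: |118864 − 111128| = 7736.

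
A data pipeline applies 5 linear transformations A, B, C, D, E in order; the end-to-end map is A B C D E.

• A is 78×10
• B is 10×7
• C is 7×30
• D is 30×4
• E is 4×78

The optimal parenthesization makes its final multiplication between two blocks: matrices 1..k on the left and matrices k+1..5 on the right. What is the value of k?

4

Adjacent pairs: AB = 78·10·7 = 5460; BC = 10·7·30 = 2100; CD = 7·30·4 = 840; DE = 30·4·78 = 9360.
Length 3: A..C: k=1: 0+2100+78·10·30=25500; k=2: 5460+0+78·7·30=21840 → min 21840 | B..D: k=2: 0+840+10·7·4=1120; k=3: 2100+0+10·30·4=3300 → min 1120 | C..E: k=3: 0+9360+7·30·78=25740; k=4: 840+0+7·4·78=3024 → min 3024.
Length 4: A..D: k=1: 0+1120+78·10·4=4240; k=2: 5460+840+78·7·4=8484; k=3: 21840+0+78·30·4=31200 → min 4240 | B..E: k=2: 0+3024+10·7·78=8484; k=3: 2100+9360+10·30·78=34860; k=4: 1120+0+10·4·78=4240 → min 4240.
Top-level splits: k=1: (A..A)·(B..E) → 0+4240+78·10·78 = 65080; k=2: (A..B)·(C..E) → 5460+3024+78·7·78 = 51072; k=3: (A..C)·(D..E) → 21840+9360+78·30·78 = 213720; k=4: (A..D)·(E..E) → 4240+0+78·4·78 = 28576.
Best split is after D, i.e. k = 4.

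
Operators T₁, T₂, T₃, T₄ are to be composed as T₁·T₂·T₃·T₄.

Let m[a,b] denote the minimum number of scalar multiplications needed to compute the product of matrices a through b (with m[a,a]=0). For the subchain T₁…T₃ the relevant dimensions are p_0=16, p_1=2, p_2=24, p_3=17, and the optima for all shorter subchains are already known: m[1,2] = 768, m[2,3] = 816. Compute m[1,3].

m[1,3] = min over k∈[1,2] of m[1,k]+m[k+1,3]+p_{0}·p_k·p_{3}.
k=1: 0 + 816 + 16·2·17 = 1360; k=2: 768 + 0 + 16·24·17 = 7296.
Minimum: 1360 at k=1.

1360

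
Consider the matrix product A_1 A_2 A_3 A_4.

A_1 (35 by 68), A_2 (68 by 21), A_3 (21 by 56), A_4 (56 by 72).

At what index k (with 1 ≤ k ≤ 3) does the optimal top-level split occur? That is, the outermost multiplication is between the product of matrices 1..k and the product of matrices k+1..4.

Adjacent pairs: A_1A_2 = 35·68·21 = 49980; A_2A_3 = 68·21·56 = 79968; A_3A_4 = 21·56·72 = 84672.
Length 3: A_1..A_3: k=1: 0+79968+35·68·56=213248; k=2: 49980+0+35·21·56=91140 → min 91140 | A_2..A_4: k=2: 0+84672+68·21·72=187488; k=3: 79968+0+68·56·72=354144 → min 187488.
Top-level splits: k=1: (A_1..A_1)·(A_2..A_4) → 0+187488+35·68·72 = 358848; k=2: (A_1..A_2)·(A_3..A_4) → 49980+84672+35·21·72 = 187572; k=3: (A_1..A_3)·(A_4..A_4) → 91140+0+35·56·72 = 232260.
Best split is after A_2, i.e. k = 2.

2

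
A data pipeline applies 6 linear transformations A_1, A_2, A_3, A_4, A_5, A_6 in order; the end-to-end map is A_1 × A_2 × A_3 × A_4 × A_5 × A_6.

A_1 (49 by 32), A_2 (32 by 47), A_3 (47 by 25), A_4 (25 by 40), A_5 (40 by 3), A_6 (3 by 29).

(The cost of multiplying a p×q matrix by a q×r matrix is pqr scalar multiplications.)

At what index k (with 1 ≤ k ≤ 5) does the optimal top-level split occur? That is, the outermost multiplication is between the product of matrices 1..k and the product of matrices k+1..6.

5

Adjacent pairs: A_1A_2 = 49·32·47 = 73696; A_2A_3 = 32·47·25 = 37600; A_3A_4 = 47·25·40 = 47000; A_4A_5 = 25·40·3 = 3000; A_5A_6 = 40·3·29 = 3480.
Length 3: A_1..A_3: k=1: 0+37600+49·32·25=76800; k=2: 73696+0+49·47·25=131271 → min 76800 | A_2..A_4: k=2: 0+47000+32·47·40=107160; k=3: 37600+0+32·25·40=69600 → min 69600 | A_3..A_5: k=3: 0+3000+47·25·3=6525; k=4: 47000+0+47·40·3=52640 → min 6525 | A_4..A_6: k=4: 0+3480+25·40·29=32480; k=5: 3000+0+25·3·29=5175 → min 5175.
Length 4: A_1..A_4: k=1: 0+69600+49·32·40=132320; k=2: 73696+47000+49·47·40=212816; k=3: 76800+0+49·25·40=125800 → min 125800 | A_2..A_5: k=2: 0+6525+32·47·3=11037; k=3: 37600+3000+32·25·3=43000; k=4: 69600+0+32·40·3=73440 → min 11037 | A_3..A_6: k=3: 0+5175+47·25·29=39250; k=4: 47000+3480+47·40·29=105000; k=5: 6525+0+47·3·29=10614 → min 10614.
Length 5: A_1..A_5: k=1: 0+11037+49·32·3=15741; k=2: 73696+6525+49·47·3=87130; k=3: 76800+3000+49·25·3=83475; k=4: 125800+0+49·40·3=131680 → min 15741 | A_2..A_6: k=2: 0+10614+32·47·29=54230; k=3: 37600+5175+32·25·29=65975; k=4: 69600+3480+32·40·29=110200; k=5: 11037+0+32·3·29=13821 → min 13821.
Top-level splits: k=1: (A_1..A_1)·(A_2..A_6) → 0+13821+49·32·29 = 59293; k=2: (A_1..A_2)·(A_3..A_6) → 73696+10614+49·47·29 = 151097; k=3: (A_1..A_3)·(A_4..A_6) → 76800+5175+49·25·29 = 117500; k=4: (A_1..A_4)·(A_5..A_6) → 125800+3480+49·40·29 = 186120; k=5: (A_1..A_5)·(A_6..A_6) → 15741+0+49·3·29 = 20004.
Best split is after A_5, i.e. k = 5.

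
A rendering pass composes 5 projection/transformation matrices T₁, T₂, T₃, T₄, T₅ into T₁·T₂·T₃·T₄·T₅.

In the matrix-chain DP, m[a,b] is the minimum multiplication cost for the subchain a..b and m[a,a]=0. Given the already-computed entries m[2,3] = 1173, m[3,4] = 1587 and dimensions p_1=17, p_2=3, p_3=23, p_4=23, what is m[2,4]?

2760

m[2,4] = min over k∈[2,3] of m[2,k]+m[k+1,4]+p_{1}·p_k·p_{4}.
k=2: 0 + 1587 + 17·3·23 = 2760; k=3: 1173 + 0 + 17·23·23 = 10166.
Minimum: 2760 at k=2.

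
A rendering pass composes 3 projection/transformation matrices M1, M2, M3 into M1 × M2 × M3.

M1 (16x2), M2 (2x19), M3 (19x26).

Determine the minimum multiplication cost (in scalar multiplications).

1820

Order (M1 × (M2 × M3)): (M2 × M3): 2×19 by 19×26 → 2×26, cost 2·19·26 = 988; (M1 × (M2 × M3)): 16×2 by 2×26 → 16×26, cost 16·2·26 = 832; cumulative 1820. Total 1820.
Order ((M1 × M2) × M3): (M1 × M2): 16×2 by 2×19 → 16×19, cost 16·2·19 = 608; ((M1 × M2) × M3): 16×19 by 19×26 → 16×26, cost 16·19·26 = 7904; cumulative 8512. Total 8512.
Minimum: 1820.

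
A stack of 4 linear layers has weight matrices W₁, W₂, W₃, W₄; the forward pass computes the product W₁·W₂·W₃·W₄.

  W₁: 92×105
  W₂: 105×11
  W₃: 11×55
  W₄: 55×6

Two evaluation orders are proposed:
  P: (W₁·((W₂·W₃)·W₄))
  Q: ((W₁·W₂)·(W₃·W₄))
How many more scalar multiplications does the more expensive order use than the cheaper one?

Order P = (W₁·((W₂·W₃)·W₄)): (W₂·W₃): 105×11 by 11×55 → 105×55, cost 105·11·55 = 63525; ((W₂·W₃)·W₄): 105×55 by 55×6 → 105×6, cost 105·55·6 = 34650; cumulative 98175; (W₁·((W₂·W₃)·W₄)): 92×105 by 105×6 → 92×6, cost 92·105·6 = 57960; cumulative 156135. Total 156135.
Order Q = ((W₁·W₂)·(W₃·W₄)): (W₁·W₂): 92×105 by 105×11 → 92×11, cost 92·105·11 = 106260; (W₃·W₄): 11×55 by 55×6 → 11×6, cost 11·55·6 = 3630; ((W₁·W₂)·(W₃·W₄)): 92×11 by 11×6 → 92×6, cost 92·11·6 = 6072; cumulative 115962. Total 115962.
Difference: |156135 − 115962| = 40173.

40173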